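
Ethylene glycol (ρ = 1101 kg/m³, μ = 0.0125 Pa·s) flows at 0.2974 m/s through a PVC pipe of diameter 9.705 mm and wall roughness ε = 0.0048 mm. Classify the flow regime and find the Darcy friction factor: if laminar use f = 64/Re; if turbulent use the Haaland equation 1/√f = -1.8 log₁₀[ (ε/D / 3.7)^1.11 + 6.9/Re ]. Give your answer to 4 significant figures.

Re = ρVD/μ = 1101·0.2974·0.009705/0.0125 = 254.2.
Re < 2300 → laminar, so f = 64/Re = 0.2517 (roughness is irrelevant in laminar flow).

f ≈ 0.2517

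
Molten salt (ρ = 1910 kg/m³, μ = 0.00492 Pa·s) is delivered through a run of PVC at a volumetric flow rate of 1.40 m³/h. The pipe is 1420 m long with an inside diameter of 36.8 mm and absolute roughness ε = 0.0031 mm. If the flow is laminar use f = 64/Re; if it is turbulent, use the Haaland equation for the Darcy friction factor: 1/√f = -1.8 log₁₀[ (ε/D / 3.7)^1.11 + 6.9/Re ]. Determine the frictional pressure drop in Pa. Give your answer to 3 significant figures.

ΔP ≈ 184000 Pa

Q = 1.40 m³/h = 1.40/3600 = 0.0003889 m³/s.
Cross-sectional area A = πD²/4 = π(0.0368)²/4 = 0.001064 m²; mean velocity V = Q/A = 0.0003889/0.001064 = 0.3656 m/s.
Reynolds number Re = ρVD/μ = 1910 · 0.3656 · 0.0368 / 0.00492 = 5223.
Re > 4000 → turbulent. Relative roughness ε/D = 3.1e-06/0.0368 = 8.42e-05. Haaland: 1/√f = -1.8 log₁₀[(8.42e-05/3.7)^1.11 + 6.9/5223] = -1.8 log₁₀[7.02e-06 + 0.00132] = 5.178, so f = 0.03729.
Darcy-Weisbach: ΔP = f(L/D)(ρV²/2) = 0.03729·(1420/0.0368)·(1910·0.3656²/2) = 0.03729·3.859e+04·127.7 = 1.837e+05 Pa.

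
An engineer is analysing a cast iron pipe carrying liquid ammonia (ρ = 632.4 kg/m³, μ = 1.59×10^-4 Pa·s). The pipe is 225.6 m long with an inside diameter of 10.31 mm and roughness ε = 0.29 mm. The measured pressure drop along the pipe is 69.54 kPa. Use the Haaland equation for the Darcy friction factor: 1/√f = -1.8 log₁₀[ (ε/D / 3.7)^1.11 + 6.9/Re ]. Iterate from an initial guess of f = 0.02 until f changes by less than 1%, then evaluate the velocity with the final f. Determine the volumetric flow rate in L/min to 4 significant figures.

Q ≈ 2.092 L/min

Rearranging Darcy-Weisbach: V = √(2·ΔP·D/(f·L·ρ)). With ε/D = 0.00029/0.01031 = 0.0281, iterate starting from f = 0.02:
  f = 0.02 → V = √(2·6.954e+04·0.01031/(0.02·225.6·632.4)) = 0.7089 m/s; Re = ρVD/μ = 2.907e+04; f → 0.05687
  f = 0.05687 → V = 0.4204 m/s; Re = 1.724e+04; f → 0.05761
  f = 0.05761 → V = 0.4177 m/s; Re = 1.713e+04; f → 0.05762
Converged (Δf/f < 1%). With the final f = 0.05762: V = √(2·6.954e+04·0.01031/(0.05762·225.6·632.4)) = 0.4177 m/s.
Q = V·A = 0.4177·(π/4·0.01031²) = 3.487e-05 m³/s = 2.092 L/min.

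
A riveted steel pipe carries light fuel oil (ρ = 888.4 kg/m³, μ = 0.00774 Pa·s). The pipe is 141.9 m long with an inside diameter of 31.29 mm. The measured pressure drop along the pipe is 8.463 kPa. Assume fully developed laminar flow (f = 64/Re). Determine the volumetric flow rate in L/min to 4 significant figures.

Q ≈ 10.88 L/min

For laminar flow, f = 64/Re with Re = ρVD/μ, so Darcy-Weisbach reduces to ΔP = 32μLV/D². Solving for V: V = ΔP·D²/(32μL) = 8463·(0.03129)²/(32·0.00774·141.9) = 0.2358 m/s.
Check: Re = ρVD/μ = 888.4·0.2358·0.03129/0.00774 = 846.7 < 2300, so the laminar assumption holds.
Q = V·A = 0.2358·(π/4·0.03129²) = 0.0001813 m³/s = 10.88 L/min.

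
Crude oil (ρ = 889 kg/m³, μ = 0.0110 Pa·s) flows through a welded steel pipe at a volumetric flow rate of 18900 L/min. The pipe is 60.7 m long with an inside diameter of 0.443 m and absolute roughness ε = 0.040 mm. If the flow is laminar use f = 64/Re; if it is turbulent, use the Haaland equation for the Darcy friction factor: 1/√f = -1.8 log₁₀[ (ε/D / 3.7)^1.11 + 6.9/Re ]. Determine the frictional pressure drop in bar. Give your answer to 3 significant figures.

ΔP ≈ 0.0493 bar

Q = 18900 L/min = 18900/60000 = 0.315 m³/s.
Cross-sectional area A = πD²/4 = π(0.443)²/4 = 0.1541 m²; mean velocity V = Q/A = 0.315/0.1541 = 2.044 m/s.
Reynolds number Re = ρVD/μ = 889 · 2.044 · 0.443 / 0.011 = 7.317e+04.
Re > 4000 → turbulent. Relative roughness ε/D = 4e-05/0.443 = 9.03e-05. Haaland: 1/√f = -1.8 log₁₀[(9.03e-05/3.7)^1.11 + 6.9/7.317e+04] = -1.8 log₁₀[7.59e-06 + 9.43e-05] = 7.185, so f = 0.01937.
Darcy-Weisbach: ΔP = f(L/D)(ρV²/2) = 0.01937·(60.7/0.443)·(889·2.044²/2) = 0.01937·137·1857 = 4927 Pa.
ΔP = 4927 Pa = 0.0493 bar.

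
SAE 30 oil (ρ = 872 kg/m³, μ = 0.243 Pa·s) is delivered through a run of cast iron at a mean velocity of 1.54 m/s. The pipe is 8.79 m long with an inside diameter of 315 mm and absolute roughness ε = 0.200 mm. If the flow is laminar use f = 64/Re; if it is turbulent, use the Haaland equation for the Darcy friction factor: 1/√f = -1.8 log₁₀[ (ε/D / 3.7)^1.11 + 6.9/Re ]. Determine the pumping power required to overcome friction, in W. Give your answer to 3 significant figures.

P ≈ 127 W

Reynolds number Re = ρVD/μ = 872 · 1.54 · 0.315 / 0.243 = 1741.
Re < 2300 → laminar flow, so f = 64/Re = 64/1741 = 0.03677 (the turbulent correlation is not needed).
Darcy-Weisbach: ΔP = f(L/D)(ρV²/2) = 0.03677·(8.79/0.315)·(872·1.54²/2) = 0.03677·27.9·1034 = 1061 Pa.
Q = V·A = 1.54·0.07793 = 0.12 m³/s.
Pumping power P = QΔP = 0.12·1061 = 127.3 W = 127 W.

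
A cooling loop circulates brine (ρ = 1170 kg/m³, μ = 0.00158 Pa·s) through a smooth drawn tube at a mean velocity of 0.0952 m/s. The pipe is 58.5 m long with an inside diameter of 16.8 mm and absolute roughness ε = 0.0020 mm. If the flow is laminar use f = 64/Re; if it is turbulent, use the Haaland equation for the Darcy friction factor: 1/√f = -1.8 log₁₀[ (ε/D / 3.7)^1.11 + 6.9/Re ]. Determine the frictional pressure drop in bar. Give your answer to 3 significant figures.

Reynolds number Re = ρVD/μ = 1170 · 0.0952 · 0.0168 / 0.00158 = 1184.
Re < 2300 → laminar flow, so f = 64/Re = 64/1184 = 0.05404 (the turbulent correlation is not needed).
Darcy-Weisbach: ΔP = f(L/D)(ρV²/2) = 0.05404·(58.5/0.0168)·(1170·0.0952²/2) = 0.05404·3482·5.302 = 997.7 Pa.
ΔP = 997.7 Pa = 0.00998 bar.

ΔP ≈ 0.00998 bar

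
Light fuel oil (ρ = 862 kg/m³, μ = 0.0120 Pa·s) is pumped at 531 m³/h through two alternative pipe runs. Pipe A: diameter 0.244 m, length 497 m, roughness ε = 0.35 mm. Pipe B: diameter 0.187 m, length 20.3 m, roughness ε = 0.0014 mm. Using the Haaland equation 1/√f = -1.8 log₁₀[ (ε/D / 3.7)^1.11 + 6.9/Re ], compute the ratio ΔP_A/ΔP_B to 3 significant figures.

ΔP_A/ΔP_B ≈ 8.33

Pipe A: V = Q/A = 0.1475/0.04676 = 3.154 m/s; Re = 5.529e+04; ε/D = 0.00143; Haaland → f = 0.02462; ΔP_A = f(L/D)(ρV²/2) = 2.151e+05 Pa.
Pipe B: V = Q/A = 0.1475/0.02746 = 5.371 m/s; Re = 7.214e+04; ε/D = 7.49e-06; Haaland → f = 0.01913; ΔP_B = f(L/D)(ρV²/2) = 2.581e+04 Pa.
ΔP_A/ΔP_B = 2.151e+05/2.581e+04 = 8.33.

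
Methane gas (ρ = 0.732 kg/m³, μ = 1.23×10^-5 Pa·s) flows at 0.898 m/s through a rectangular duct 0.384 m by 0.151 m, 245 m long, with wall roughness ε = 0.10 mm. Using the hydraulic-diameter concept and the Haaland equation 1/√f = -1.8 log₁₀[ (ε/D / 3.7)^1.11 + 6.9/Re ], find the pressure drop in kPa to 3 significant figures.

ΔP ≈ 0.0101 kPa

Hydraulic diameter D_h = 4A/P = 4·(0.384·0.151)/(2·(0.384+0.151)) = 0.2319/1.07 = 0.2168 m.
Re = ρVD_h/μ = 0.732·0.898·0.2168/1.23e-05 = 1.158e+04.
ε/D_h = 0.0001/0.2168 = 0.000461; Haaland gives 1/√f = -1.8 log₁₀[4.64e-05+0.000596] = 5.746, so f = 0.03028.
ΔP = f(L/D_h)(ρV²/2) = 0.03028·245/0.2168·0.2951 = 10.1 Pa.
ΔP = 0.0101 kPa.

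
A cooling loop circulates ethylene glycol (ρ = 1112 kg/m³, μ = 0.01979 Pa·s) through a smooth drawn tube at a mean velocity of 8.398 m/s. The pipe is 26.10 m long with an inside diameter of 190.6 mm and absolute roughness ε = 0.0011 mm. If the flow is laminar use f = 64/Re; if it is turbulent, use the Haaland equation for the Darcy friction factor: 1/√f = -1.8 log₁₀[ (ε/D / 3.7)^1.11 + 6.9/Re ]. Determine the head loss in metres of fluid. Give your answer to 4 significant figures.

h_f ≈ 8.980 m

Reynolds number Re = ρVD/μ = 1112 · 8.398 · 0.1906 / 0.0198 = 8.994e+04.
Re > 4000 → turbulent. Relative roughness ε/D = 1.1e-06/0.1906 = 5.77e-06. Haaland: 1/√f = -1.8 log₁₀[(5.77e-06/3.7)^1.11 + 6.9/8.994e+04] = -1.8 log₁₀[3.58e-07 + 7.67e-05] = 7.404, so f = 0.01824.
Darcy-Weisbach: ΔP = f(L/D)(ρV²/2) = 0.01824·(26.1/0.1906)·(1112·8.398²/2) = 0.01824·136.9·3.921e+04 = 9.796e+04 Pa.
Head loss h_f = ΔP/(ρg) = 9.796e+04/(1112·9.81) = 8.980 m.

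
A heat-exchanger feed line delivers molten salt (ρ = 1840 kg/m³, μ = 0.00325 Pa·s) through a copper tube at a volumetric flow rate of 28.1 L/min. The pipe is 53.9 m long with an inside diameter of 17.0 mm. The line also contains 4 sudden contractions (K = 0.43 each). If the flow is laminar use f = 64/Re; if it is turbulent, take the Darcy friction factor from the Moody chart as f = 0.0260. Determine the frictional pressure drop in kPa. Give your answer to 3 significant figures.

ΔP ≈ 330 kPa

Q = 28.1 L/min = 28.1/60000 = 0.0004683 m³/s.
Cross-sectional area A = πD²/4 = π(0.017)²/4 = 0.000227 m²; mean velocity V = Q/A = 0.0004683/0.000227 = 2.063 m/s.
Reynolds number Re = ρVD/μ = 1840 · 2.063 · 0.017 / 0.00325 = 1.986e+04.
Re > 4000 → turbulent; use the Moody-chart value f = 0.0260.
Total minor-loss coefficient ΣK = 4·0.43 = 1.72.
ΔP = [f·L/D + ΣK]·(ρV²/2) = [0.026·53.9/0.017 + 1.72]·(1840·2.063²/2) = [82.44 + 1.72]·3917 = 3.296e+05 Pa.
ΔP = 3.296e+05 Pa = 330 kPa.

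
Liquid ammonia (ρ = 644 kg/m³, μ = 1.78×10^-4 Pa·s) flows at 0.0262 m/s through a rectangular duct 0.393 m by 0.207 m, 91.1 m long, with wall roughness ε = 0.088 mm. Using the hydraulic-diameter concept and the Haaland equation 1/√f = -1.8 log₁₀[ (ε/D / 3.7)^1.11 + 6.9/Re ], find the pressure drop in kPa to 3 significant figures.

ΔP ≈ 0.00185 kPa

Hydraulic diameter D_h = 4A/P = 4·(0.393·0.207)/(2·(0.393+0.207)) = 0.3254/1.2 = 0.2712 m.
Re = ρVD_h/μ = 644·0.0262·0.2712/0.000178 = 2.57e+04.
ε/D_h = 8.8e-05/0.2712 = 0.000325; Haaland gives 1/√f = -1.8 log₁₀[3.14e-05+0.000268] = 6.342, so f = 0.02487.
ΔP = f(L/D_h)(ρV²/2) = 0.02487·91.1/0.2712·0.221 = 1.846 Pa.
ΔP = 0.00185 kPa.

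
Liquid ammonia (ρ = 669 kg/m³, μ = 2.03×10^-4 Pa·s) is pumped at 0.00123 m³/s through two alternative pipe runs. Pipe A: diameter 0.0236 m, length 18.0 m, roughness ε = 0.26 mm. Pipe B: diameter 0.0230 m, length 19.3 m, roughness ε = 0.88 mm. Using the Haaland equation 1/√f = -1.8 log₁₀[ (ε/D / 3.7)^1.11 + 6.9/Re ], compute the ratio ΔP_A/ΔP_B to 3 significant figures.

Pipe A: V = Q/A = 0.00123/0.0004374 = 2.812 m/s; Re = 2.187e+05; ε/D = 0.011; Haaland → f = 0.0395; ΔP_A = f(L/D)(ρV²/2) = 7.967e+04 Pa.
Pipe B: V = Q/A = 0.00123/0.0004155 = 2.96 m/s; Re = 2.244e+05; ε/D = 0.0383; Haaland → f = 0.06367; ΔP_B = f(L/D)(ρV²/2) = 1.566e+05 Pa.
ΔP_A/ΔP_B = 7.967e+04/1.566e+05 = 0.509.

ΔP_A/ΔP_B ≈ 0.509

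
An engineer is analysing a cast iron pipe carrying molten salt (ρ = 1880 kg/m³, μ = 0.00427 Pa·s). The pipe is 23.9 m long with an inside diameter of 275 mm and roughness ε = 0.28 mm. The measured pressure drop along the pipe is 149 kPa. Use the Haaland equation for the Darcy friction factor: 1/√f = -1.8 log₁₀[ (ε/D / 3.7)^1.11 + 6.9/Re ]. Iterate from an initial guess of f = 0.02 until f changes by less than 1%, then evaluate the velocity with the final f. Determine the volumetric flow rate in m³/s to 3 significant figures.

Q ≈ 0.567 m³/s

Rearranging Darcy-Weisbach: V = √(2·ΔP·D/(f·L·ρ)). With ε/D = 0.00028/0.275 = 0.00102, iterate starting from f = 0.02:
  f = 0.02 → V = √(2·1.49e+05·0.275/(0.02·23.9·1880)) = 9.55 m/s; Re = ρVD/μ = 1.156e+06; f → 0.01999
Converged (Δf/f < 1%). With the final f = 0.01999: V = √(2·1.49e+05·0.275/(0.01999·23.9·1880)) = 9.552 m/s.
Q = V·A = 9.552·(π/4·0.275²) = 0.5674 m³/s = 0.567 m³/s.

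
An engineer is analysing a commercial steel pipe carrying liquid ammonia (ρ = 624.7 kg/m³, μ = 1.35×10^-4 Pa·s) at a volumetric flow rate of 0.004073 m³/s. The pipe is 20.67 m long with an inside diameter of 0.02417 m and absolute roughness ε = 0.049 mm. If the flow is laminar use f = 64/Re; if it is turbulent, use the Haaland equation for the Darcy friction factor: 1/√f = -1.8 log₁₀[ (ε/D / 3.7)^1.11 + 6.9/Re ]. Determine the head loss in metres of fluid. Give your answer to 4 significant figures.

Cross-sectional area A = πD²/4 = π(0.02417)²/4 = 0.0004588 m²; mean velocity V = Q/A = 0.004073/0.0004588 = 8.877 m/s.
Reynolds number Re = ρVD/μ = 624.7 · 8.877 · 0.02417 / 0.000135 = 9.929e+05.
Re > 4000 → turbulent. Relative roughness ε/D = 4.9e-05/0.02417 = 0.00203. Haaland: 1/√f = -1.8 log₁₀[(0.00203/3.7)^1.11 + 6.9/9.929e+05] = -1.8 log₁₀[0.00024 + 6.95e-06] = 6.494, so f = 0.02371.
Darcy-Weisbach: ΔP = f(L/D)(ρV²/2) = 0.02371·(20.67/0.02417)·(624.7·8.877²/2) = 0.02371·855.2·2.461e+04 = 4.992e+05 Pa.
Head loss h_f = ΔP/(ρg) = 4.992e+05/(624.7·9.81) = 81.46 m.

h_f ≈ 81.46 m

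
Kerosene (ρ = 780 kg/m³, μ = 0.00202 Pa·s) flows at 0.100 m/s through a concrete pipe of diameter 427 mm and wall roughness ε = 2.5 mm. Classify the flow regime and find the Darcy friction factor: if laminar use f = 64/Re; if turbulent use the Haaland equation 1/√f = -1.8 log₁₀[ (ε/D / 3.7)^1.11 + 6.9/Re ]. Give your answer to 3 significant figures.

Re = ρVD/μ = 780·0.1·0.427/0.00202 = 1.649e+04.
Re > 4000 → turbulent. ε/D = 0.0025/0.427 = 0.00585; Haaland: 1/√f = -1.8 log₁₀[0.000778 + 0.000418] = 5.259, so f = 0.03615.

f ≈ 0.0362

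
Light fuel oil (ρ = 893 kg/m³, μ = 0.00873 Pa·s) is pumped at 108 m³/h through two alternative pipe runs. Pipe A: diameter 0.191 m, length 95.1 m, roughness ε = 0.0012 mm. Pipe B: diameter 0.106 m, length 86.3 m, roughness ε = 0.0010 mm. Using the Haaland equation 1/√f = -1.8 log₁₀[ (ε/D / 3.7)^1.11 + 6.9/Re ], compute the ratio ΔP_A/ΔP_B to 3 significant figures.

Pipe A: V = Q/A = 0.03/0.02865 = 1.047 m/s; Re = 2.046e+04; ε/D = 6.28e-06; Haaland → f = 0.02561; ΔP_A = f(L/D)(ρV²/2) = 6242 Pa.
Pipe B: V = Q/A = 0.03/0.008825 = 3.4 m/s; Re = 3.686e+04; ε/D = 9.43e-06; Haaland → f = 0.02223; ΔP_B = f(L/D)(ρV²/2) = 9.338e+04 Pa.
ΔP_A/ΔP_B = 6242/9.338e+04 = 0.0668.

ΔP_A/ΔP_B ≈ 0.0668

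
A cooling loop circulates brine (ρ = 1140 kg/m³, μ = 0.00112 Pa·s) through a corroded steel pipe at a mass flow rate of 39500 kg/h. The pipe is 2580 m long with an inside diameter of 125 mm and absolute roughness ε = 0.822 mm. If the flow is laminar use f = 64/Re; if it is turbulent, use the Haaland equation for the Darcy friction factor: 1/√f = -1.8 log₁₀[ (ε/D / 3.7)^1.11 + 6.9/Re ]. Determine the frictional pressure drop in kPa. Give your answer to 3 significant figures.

ṁ = 39500 kg/h = 39500/3600 = 10.97 kg/s.
A = πD²/4 = π(0.125)²/4 = 0.01227 m²; mean velocity V = ṁ/(ρA) = 10.97/(1140 · 0.01227) = 0.7843 m/s.
Reynolds number Re = ρVD/μ = 1140 · 0.7843 · 0.125 / 0.00112 = 9.979e+04.
Re > 4000 → turbulent. Relative roughness ε/D = 0.000822/0.125 = 0.00658. Haaland: 1/√f = -1.8 log₁₀[(0.00658/3.7)^1.11 + 6.9/9.979e+04] = -1.8 log₁₀[0.000886 + 6.91e-05] = 5.436, so f = 0.03384.
Darcy-Weisbach: ΔP = f(L/D)(ρV²/2) = 0.03384·(2580/0.125)·(1140·0.7843²/2) = 0.03384·2.064e+04·350.6 = 2.449e+05 Pa.
ΔP = 2.449e+05 Pa = 245 kPa.

ΔP ≈ 245 kPa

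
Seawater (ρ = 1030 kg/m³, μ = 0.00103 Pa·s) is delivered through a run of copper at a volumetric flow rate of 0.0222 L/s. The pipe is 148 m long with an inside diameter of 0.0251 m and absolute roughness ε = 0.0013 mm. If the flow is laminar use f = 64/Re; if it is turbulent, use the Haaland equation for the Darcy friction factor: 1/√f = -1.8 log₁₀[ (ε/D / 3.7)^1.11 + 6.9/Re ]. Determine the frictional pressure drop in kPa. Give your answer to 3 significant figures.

ΔP ≈ 0.347 kPa

Q = 0.0222 L/s = 0.0222/1000 = 2.22e-05 m³/s.
Cross-sectional area A = πD²/4 = π(0.0251)²/4 = 0.0004948 m²; mean velocity V = Q/A = 2.22e-05/0.0004948 = 0.04487 m/s.
Reynolds number Re = ρVD/μ = 1030 · 0.04487 · 0.0251 / 0.00103 = 1126.
Re < 2300 → laminar flow, so f = 64/Re = 64/1126 = 0.05683 (the turbulent correlation is not needed).
Darcy-Weisbach: ΔP = f(L/D)(ρV²/2) = 0.05683·(148/0.0251)·(1030·0.04487²/2) = 0.05683·5896·1.037 = 347.4 Pa.
ΔP = 347.4 Pa = 0.347 kPa.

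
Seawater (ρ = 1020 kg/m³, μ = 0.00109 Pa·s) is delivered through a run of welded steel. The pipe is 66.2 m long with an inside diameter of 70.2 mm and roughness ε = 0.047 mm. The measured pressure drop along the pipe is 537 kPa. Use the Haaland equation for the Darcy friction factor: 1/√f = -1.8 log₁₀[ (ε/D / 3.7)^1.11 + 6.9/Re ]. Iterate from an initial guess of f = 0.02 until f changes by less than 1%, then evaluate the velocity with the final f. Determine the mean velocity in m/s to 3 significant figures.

V ≈ 7.76 m/s

Rearranging Darcy-Weisbach: V = √(2·ΔP·D/(f·L·ρ)). With ε/D = 4.7e-05/0.0702 = 0.00067, iterate starting from f = 0.02:
  f = 0.02 → V = √(2·5.37e+05·0.0702/(0.02·66.2·1020)) = 7.472 m/s; Re = ρVD/μ = 4.908e+05; f → 0.01859
  f = 0.01859 → V = 7.75 m/s; Re = 5.091e+05; f → 0.01856
Converged (Δf/f < 1%). With the final f = 0.01856: V = √(2·5.37e+05·0.0702/(0.01856·66.2·1020)) = 7.755 m/s.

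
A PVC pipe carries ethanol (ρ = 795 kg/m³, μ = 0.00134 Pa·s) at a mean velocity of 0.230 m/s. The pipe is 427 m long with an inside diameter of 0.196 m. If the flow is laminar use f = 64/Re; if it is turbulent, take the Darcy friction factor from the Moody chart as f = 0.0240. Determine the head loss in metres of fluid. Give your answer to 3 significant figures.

h_f ≈ 0.141 m

Reynolds number Re = ρVD/μ = 795 · 0.23 · 0.196 / 0.00134 = 2.675e+04.
Re > 4000 → turbulent; use the Moody-chart value f = 0.0240.
Darcy-Weisbach: ΔP = f(L/D)(ρV²/2) = 0.024·(427/0.196)·(795·0.23²/2) = 0.024·2179·21.03 = 1099 Pa.
Head loss h_f = ΔP/(ρg) = 1099/(795·9.81) = 0.141 m.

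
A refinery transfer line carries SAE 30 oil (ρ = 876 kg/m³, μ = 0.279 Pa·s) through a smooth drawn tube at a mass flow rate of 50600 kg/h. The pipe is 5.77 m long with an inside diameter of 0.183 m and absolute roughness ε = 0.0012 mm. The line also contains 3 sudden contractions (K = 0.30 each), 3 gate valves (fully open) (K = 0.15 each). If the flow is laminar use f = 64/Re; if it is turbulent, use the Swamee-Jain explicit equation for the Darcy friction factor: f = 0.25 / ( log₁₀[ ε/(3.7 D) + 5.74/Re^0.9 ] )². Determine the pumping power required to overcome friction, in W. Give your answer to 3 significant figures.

P ≈ 18.6 W

ṁ = 50600 kg/h = 50600/3600 = 14.06 kg/s.
A = πD²/4 = π(0.183)²/4 = 0.0263 m²; mean velocity V = ṁ/(ρA) = 14.06/(876 · 0.0263) = 0.61 m/s.
Reynolds number Re = ρVD/μ = 876 · 0.61 · 0.183 / 0.279 = 350.5.
Re < 2300 → laminar flow, so f = 64/Re = 64/350.5 = 0.1826 (the turbulent correlation is not needed).
Total minor-loss coefficient ΣK = 3·0.3 + 3·0.15 = 1.35.
ΔP = [f·L/D + ΣK]·(ρV²/2) = [0.1826·5.77/0.183 + 1.35]·(876·0.61²/2) = [5.757 + 1.35]·163 = 1158 Pa.
Q = ṁ/ρ = 14.06/876 = 0.01605 m³/s.
Pumping power P = QΔP = 0.01605·1158 = 18.59 W = 18.6 W.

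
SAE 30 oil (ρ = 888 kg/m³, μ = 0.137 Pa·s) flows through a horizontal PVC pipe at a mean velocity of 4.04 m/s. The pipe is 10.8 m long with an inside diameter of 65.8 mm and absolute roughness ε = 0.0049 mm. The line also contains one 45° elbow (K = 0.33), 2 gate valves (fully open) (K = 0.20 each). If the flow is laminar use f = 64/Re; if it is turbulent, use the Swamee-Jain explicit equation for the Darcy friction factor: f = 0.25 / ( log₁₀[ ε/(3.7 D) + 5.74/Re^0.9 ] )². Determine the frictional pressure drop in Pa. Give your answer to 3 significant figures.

ΔP ≈ 49500 Pa

Reynolds number Re = ρVD/μ = 888 · 4.04 · 0.0658 / 0.137 = 1723.
Re < 2300 → laminar flow, so f = 64/Re = 64/1723 = 0.03714 (the turbulent correlation is not needed).
Total minor-loss coefficient ΣK = 1·0.33 + 2·0.2 = 0.73.
ΔP = [f·L/D + ΣK]·(ρV²/2) = [0.03714·10.8/0.0658 + 0.73]·(888·4.04²/2) = [6.096 + 0.73]·7247 = 4.947e+04 Pa.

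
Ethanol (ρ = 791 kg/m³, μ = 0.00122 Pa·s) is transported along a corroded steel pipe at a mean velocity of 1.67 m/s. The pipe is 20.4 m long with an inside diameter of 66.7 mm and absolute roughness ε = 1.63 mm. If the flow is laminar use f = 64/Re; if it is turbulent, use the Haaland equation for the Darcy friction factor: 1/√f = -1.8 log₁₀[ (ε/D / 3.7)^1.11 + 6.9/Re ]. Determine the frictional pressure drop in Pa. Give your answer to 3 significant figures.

Reynolds number Re = ρVD/μ = 791 · 1.67 · 0.0667 / 0.00122 = 7.222e+04.
Re > 4000 → turbulent. Relative roughness ε/D = 0.00163/0.0667 = 0.0244. Haaland: 1/√f = -1.8 log₁₀[(0.0244/3.7)^1.11 + 6.9/7.222e+04] = -1.8 log₁₀[0.0038 + 9.55e-05] = 4.337, so f = 0.05318.
Darcy-Weisbach: ΔP = f(L/D)(ρV²/2) = 0.05318·(20.4/0.0667)·(791·1.67²/2) = 0.05318·305.8·1103 = 1.794e+04 Pa.

ΔP ≈ 17900 Pa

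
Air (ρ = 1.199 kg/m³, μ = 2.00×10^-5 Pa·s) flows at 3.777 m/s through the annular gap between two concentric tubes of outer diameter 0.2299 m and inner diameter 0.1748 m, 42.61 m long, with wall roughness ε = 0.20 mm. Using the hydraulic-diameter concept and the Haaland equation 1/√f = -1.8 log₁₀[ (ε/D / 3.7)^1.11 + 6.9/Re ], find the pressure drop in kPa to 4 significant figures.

Hydraulic diameter D_h = 4A/P = D_o - D_i = 0.2299 - 0.1748 = 0.0551 m.
Re = ρVD_h/μ = 1.199·3.777·0.0551/2e-05 = 1.248e+04.
ε/D_h = 0.0002/0.0551 = 0.00363; Haaland gives 1/√f = -1.8 log₁₀[0.000458+0.000553] = 5.391, so f = 0.0344.
ΔP = f(L/D_h)(ρV²/2) = 0.0344·42.61/0.0551·8.552 = 227.5 Pa.
ΔP = 0.2275 kPa.

ΔP ≈ 0.2275 kPa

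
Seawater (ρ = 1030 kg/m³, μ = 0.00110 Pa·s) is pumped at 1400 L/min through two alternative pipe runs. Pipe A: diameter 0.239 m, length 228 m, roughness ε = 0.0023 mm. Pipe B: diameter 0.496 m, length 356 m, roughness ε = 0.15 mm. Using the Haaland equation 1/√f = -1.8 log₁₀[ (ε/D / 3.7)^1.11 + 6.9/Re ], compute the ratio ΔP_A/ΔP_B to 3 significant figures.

Pipe A: V = Q/A = 0.02333/0.04486 = 0.5201 m/s; Re = 1.164e+05; ε/D = 9.62e-06; Haaland → f = 0.01731; ΔP_A = f(L/D)(ρV²/2) = 2301 Pa.
Pipe B: V = Q/A = 0.02333/0.1932 = 0.1208 m/s; Re = 5.609e+04; ε/D = 0.000302; Haaland → f = 0.02117; ΔP_B = f(L/D)(ρV²/2) = 114.1 Pa.
ΔP_A/ΔP_B = 2301/114.1 = 20.2.

ΔP_A/ΔP_B ≈ 20.2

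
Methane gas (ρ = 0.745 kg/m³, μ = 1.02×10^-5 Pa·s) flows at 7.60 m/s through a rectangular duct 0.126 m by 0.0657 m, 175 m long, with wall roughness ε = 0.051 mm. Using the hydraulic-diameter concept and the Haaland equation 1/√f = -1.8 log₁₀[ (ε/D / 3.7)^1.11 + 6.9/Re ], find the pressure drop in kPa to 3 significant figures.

ΔP ≈ 0.989 kPa

Hydraulic diameter D_h = 4A/P = 4·(0.126·0.0657)/(2·(0.126+0.0657)) = 0.03311/0.3834 = 0.08637 m.
Re = ρVD_h/μ = 0.745·7.6·0.08637/1.02e-05 = 4.794e+04.
ε/D_h = 5.1e-05/0.08637 = 0.000591; Haaland gives 1/√f = -1.8 log₁₀[6.1e-05+0.000144] = 6.639, so f = 0.02269.
ΔP = f(L/D_h)(ρV²/2) = 0.02269·175/0.08637·21.52 = 989.1 Pa.
ΔP = 0.989 kPa.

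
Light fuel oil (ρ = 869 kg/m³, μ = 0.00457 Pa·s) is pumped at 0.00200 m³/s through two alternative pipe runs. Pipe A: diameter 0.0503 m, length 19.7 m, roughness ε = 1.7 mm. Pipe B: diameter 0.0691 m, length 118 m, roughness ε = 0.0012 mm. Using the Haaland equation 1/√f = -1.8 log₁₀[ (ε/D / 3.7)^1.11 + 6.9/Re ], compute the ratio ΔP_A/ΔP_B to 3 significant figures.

Pipe A: V = Q/A = 0.002/0.001987 = 1.006 m/s; Re = 9627; ε/D = 0.0338; Haaland → f = 0.06319; ΔP_A = f(L/D)(ρV²/2) = 1.089e+04 Pa.
Pipe B: V = Q/A = 0.002/0.00375 = 0.5333 m/s; Re = 7008; ε/D = 1.74e-05; Haaland → f = 0.03415; ΔP_B = f(L/D)(ρV²/2) = 7208 Pa.
ΔP_A/ΔP_B = 1.089e+04/7208 = 1.51.

ΔP_A/ΔP_B ≈ 1.51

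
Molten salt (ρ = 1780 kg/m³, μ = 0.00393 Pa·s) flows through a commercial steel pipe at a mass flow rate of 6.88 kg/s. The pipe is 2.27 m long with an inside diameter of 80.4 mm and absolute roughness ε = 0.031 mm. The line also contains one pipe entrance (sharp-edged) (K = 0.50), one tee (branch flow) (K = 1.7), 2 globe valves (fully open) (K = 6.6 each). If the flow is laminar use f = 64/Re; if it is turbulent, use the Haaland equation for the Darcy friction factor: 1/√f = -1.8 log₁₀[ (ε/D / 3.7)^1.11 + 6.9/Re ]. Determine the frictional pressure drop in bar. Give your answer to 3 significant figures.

ΔP ≈ 0.0830 bar

A = πD²/4 = π(0.0804)²/4 = 0.005077 m²; mean velocity V = ṁ/(ρA) = 6.88/(1780 · 0.005077) = 0.7613 m/s.
Reynolds number Re = ρVD/μ = 1780 · 0.7613 · 0.0804 / 0.00393 = 2.772e+04.
Re > 4000 → turbulent. Relative roughness ε/D = 3.1e-05/0.0804 = 0.000386. Haaland: 1/√f = -1.8 log₁₀[(0.000386/3.7)^1.11 + 6.9/2.772e+04] = -1.8 log₁₀[3.8e-05 + 0.000249] = 6.376, so f = 0.0246.
Total minor-loss coefficient ΣK = 1·0.5 + 1·1.7 + 2·6.6 = 15.4.
ΔP = [f·L/D + ΣK]·(ρV²/2) = [0.0246·2.27/0.0804 + 15.4]·(1780·0.7613²/2) = [0.6945 + 15.4]·515.8 = 8302 Pa.
ΔP = 8302 Pa = 0.0830 bar.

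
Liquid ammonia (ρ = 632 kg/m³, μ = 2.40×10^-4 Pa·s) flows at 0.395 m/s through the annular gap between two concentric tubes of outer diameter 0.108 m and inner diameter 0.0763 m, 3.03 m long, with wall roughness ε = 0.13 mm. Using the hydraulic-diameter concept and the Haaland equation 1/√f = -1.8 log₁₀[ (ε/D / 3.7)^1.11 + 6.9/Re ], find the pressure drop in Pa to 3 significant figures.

Hydraulic diameter D_h = 4A/P = D_o - D_i = 0.108 - 0.0763 = 0.0317 m.
Re = ρVD_h/μ = 632·0.395·0.0317/0.00024 = 3.297e+04.
ε/D_h = 0.00013/0.0317 = 0.0041; Haaland gives 1/√f = -1.8 log₁₀[0.000524+0.000209] = 5.642, so f = 0.03141.
ΔP = f(L/D_h)(ρV²/2) = 0.03141·3.03/0.0317·49.3 = 148 Pa.

ΔP ≈ 148 Pa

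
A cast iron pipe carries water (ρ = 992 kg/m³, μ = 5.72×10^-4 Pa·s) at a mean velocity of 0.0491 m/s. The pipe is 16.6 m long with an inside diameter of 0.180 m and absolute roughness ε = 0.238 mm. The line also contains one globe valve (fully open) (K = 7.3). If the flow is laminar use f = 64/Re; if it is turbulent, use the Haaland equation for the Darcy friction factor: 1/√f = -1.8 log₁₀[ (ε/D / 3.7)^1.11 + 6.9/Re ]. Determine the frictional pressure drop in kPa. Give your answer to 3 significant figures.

ΔP ≈ 0.0120 kPa

Reynolds number Re = ρVD/μ = 992 · 0.0491 · 0.18 / 0.000572 = 1.533e+04.
Re > 4000 → turbulent. Relative roughness ε/D = 0.000238/0.18 = 0.00132. Haaland: 1/√f = -1.8 log₁₀[(0.00132/3.7)^1.11 + 6.9/1.533e+04] = -1.8 log₁₀[0.000149 + 0.00045] = 5.8, so f = 0.02973.
Total minor-loss coefficient ΣK = 1·7.3 = 7.3.
ΔP = [f·L/D + ΣK]·(ρV²/2) = [0.02973·16.6/0.18 + 7.3]·(992·0.0491²/2) = [2.741 + 7.3]·1.196 = 12.01 Pa.
ΔP = 12.01 Pa = 0.0120 kPa.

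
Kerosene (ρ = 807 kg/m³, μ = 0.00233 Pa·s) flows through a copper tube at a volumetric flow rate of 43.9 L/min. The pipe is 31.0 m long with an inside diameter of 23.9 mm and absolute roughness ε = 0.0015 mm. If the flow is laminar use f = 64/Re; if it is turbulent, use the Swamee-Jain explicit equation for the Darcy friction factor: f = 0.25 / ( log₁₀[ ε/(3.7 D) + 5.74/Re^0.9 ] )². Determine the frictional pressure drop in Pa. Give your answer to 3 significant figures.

Q = 43.9 L/min = 43.9/60000 = 0.0007317 m³/s.
Cross-sectional area A = πD²/4 = π(0.0239)²/4 = 0.0004486 m²; mean velocity V = Q/A = 0.0007317/0.0004486 = 1.631 m/s.
Reynolds number Re = ρVD/μ = 807 · 1.631 · 0.0239 / 0.00233 = 1.35e+04.
Re > 4000 → turbulent. Relative roughness ε/D = 1.5e-06/0.0239 = 6.28e-05. Swamee-Jain: f = 0.25/(log₁₀[6.28e-05/3.7 + 5.74/1.35e+04^0.9])² = 0.25/(log₁₀[1.7e-05 + 0.0011])² = 0.25/(-2.952)² = 0.02869.
Darcy-Weisbach: ΔP = f(L/D)(ρV²/2) = 0.02869·(31/0.0239)·(807·1.631²/2) = 0.02869·1297·1073 = 3.994e+04 Pa.

ΔP ≈ 39900 Pa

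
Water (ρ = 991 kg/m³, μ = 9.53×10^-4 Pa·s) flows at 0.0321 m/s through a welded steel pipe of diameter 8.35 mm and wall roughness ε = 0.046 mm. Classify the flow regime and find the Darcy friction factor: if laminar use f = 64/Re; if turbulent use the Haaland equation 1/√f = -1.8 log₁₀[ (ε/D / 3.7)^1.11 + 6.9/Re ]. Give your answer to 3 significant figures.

Re = ρVD/μ = 991·0.0321·0.00835/0.000953 = 278.7.
Re < 2300 → laminar, so f = 64/Re = 0.2296 (roughness is irrelevant in laminar flow).

f ≈ 0.230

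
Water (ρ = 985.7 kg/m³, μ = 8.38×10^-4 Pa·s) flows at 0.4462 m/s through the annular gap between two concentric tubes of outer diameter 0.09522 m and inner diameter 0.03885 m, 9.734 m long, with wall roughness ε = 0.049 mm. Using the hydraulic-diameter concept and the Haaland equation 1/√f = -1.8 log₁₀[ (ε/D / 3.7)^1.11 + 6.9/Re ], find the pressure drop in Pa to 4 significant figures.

Hydraulic diameter D_h = 4A/P = D_o - D_i = 0.09522 - 0.03885 = 0.05637 m.
Re = ρVD_h/μ = 985.7·0.4462·0.05637/0.000838 = 2.959e+04.
ε/D_h = 4.9e-05/0.05637 = 0.000869; Haaland gives 1/√f = -1.8 log₁₀[9.37e-05+0.000233] = 6.274, so f = 0.0254.
ΔP = f(L/D_h)(ρV²/2) = 0.0254·9.734/0.05637·98.12 = 430.5 Pa.

ΔP ≈ 430.5 Pa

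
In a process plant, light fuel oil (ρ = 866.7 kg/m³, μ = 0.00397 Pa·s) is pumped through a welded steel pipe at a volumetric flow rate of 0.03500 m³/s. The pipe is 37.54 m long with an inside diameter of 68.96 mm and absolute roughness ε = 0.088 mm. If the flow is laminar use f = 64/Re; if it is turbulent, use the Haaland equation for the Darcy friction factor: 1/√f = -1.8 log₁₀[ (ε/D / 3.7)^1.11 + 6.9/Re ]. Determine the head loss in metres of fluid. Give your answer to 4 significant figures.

Cross-sectional area A = πD²/4 = π(0.06896)²/4 = 0.003735 m²; mean velocity V = Q/A = 0.035/0.003735 = 9.371 m/s.
Reynolds number Re = ρVD/μ = 866.7 · 9.371 · 0.06896 / 0.00397 = 1.411e+05.
Re > 4000 → turbulent. Relative roughness ε/D = 8.8e-05/0.06896 = 0.00128. Haaland: 1/√f = -1.8 log₁₀[(0.00128/3.7)^1.11 + 6.9/1.411e+05] = -1.8 log₁₀[0.000143 + 4.89e-05] = 6.688, so f = 0.02235.
Darcy-Weisbach: ΔP = f(L/D)(ρV²/2) = 0.02235·(37.54/0.06896)·(866.7·9.371²/2) = 0.02235·544.4·3.805e+04 = 4.631e+05 Pa.
Head loss h_f = ΔP/(ρg) = 4.631e+05/(866.7·9.81) = 54.47 m.

h_f ≈ 54.47 m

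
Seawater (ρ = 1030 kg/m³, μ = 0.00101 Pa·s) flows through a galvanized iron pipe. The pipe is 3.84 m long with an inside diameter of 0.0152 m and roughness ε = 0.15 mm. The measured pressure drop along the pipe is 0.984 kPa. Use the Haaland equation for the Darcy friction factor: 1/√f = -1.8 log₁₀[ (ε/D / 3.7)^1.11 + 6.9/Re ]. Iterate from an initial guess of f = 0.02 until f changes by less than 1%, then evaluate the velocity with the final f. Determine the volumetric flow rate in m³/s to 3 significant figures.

Rearranging Darcy-Weisbach: V = √(2·ΔP·D/(f·L·ρ)). With ε/D = 0.00015/0.0152 = 0.00987, iterate starting from f = 0.02:
  f = 0.02 → V = √(2·984·0.0152/(0.02·3.84·1030)) = 0.6149 m/s; Re = ρVD/μ = 9532; f → 0.04313
  f = 0.04313 → V = 0.4187 m/s; Re = 6491; f → 0.0453
  f = 0.0453 → V = 0.4086 m/s; Re = 6334; f → 0.04546
Converged (Δf/f < 1%). With the final f = 0.04546: V = √(2·984·0.0152/(0.04546·3.84·1030)) = 0.4079 m/s.
Q = V·A = 0.4079·(π/4·0.0152²) = 7.402e-05 m³/s = 7.40×10^-5 m³/s.

Q ≈ 7.40×10^-5 m³/s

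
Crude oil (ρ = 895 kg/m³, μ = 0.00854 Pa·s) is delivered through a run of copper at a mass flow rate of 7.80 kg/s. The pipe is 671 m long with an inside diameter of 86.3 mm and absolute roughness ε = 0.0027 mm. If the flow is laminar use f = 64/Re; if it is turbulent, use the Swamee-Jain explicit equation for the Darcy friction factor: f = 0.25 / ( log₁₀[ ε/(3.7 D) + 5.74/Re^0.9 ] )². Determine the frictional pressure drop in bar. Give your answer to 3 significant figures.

ΔP ≈ 2.21 bar

A = πD²/4 = π(0.0863)²/4 = 0.005849 m²; mean velocity V = ṁ/(ρA) = 7.8/(895 · 0.005849) = 1.49 m/s.
Reynolds number Re = ρVD/μ = 895 · 1.49 · 0.0863 / 0.00854 = 1.348e+04.
Re > 4000 → turbulent. Relative roughness ε/D = 2.7e-06/0.0863 = 3.13e-05. Swamee-Jain: f = 0.25/(log₁₀[3.13e-05/3.7 + 5.74/1.348e+04^0.9])² = 0.25/(log₁₀[8.46e-06 + 0.0011])² = 0.25/(-2.954)² = 0.02864.
Darcy-Weisbach: ΔP = f(L/D)(ρV²/2) = 0.02864·(671/0.0863)·(895·1.49²/2) = 0.02864·7775·993.4 = 2.212e+05 Pa.
ΔP = 2.212e+05 Pa = 2.21 bar.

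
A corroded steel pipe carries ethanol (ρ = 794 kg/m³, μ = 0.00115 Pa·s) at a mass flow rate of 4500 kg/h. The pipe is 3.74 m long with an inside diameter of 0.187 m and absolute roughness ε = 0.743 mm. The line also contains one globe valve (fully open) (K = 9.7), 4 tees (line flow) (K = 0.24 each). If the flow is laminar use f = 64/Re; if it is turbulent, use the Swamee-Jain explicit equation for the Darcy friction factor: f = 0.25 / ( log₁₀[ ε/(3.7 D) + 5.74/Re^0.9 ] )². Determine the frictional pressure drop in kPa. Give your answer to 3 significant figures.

ΔP ≈ 0.0149 kPa

ṁ = 4500 kg/h = 4500/3600 = 1.25 kg/s.
A = πD²/4 = π(0.187)²/4 = 0.02746 m²; mean velocity V = ṁ/(ρA) = 1.25/(794 · 0.02746) = 0.05732 m/s.
Reynolds number Re = ρVD/μ = 794 · 0.05732 · 0.187 / 0.00115 = 7401.
Re > 4000 → turbulent. Relative roughness ε/D = 0.000743/0.187 = 0.00397. Swamee-Jain: f = 0.25/(log₁₀[0.00397/3.7 + 5.74/7401^0.9])² = 0.25/(log₁₀[0.00107 + 0.00189])² = 0.25/(-2.528)² = 0.03912.
Total minor-loss coefficient ΣK = 1·9.7 + 4·0.24 = 10.7.
ΔP = [f·L/D + ΣK]·(ρV²/2) = [0.03912·3.74/0.187 + 10.7]·(794·0.05732²/2) = [0.7823 + 10.7]·1.304 = 14.93 Pa.
ΔP = 14.93 Pa = 0.0149 kPa.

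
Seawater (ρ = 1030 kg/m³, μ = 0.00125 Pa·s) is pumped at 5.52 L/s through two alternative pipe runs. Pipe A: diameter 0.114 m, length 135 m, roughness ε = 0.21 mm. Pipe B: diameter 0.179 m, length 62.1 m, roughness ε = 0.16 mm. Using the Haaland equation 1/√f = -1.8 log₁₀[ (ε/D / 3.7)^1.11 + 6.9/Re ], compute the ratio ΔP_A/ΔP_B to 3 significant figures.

Pipe A: V = Q/A = 0.00552/0.01021 = 0.5408 m/s; Re = 5.08e+04; ε/D = 0.00184; Haaland → f = 0.02587; ΔP_A = f(L/D)(ρV²/2) = 4614 Pa.
Pipe B: V = Q/A = 0.00552/0.02516 = 0.2194 m/s; Re = 3.235e+04; ε/D = 0.000894; Haaland → f = 0.02507; ΔP_B = f(L/D)(ρV²/2) = 215.5 Pa.
ΔP_A/ΔP_B = 4614/215.5 = 21.4.

ΔP_A/ΔP_B ≈ 21.4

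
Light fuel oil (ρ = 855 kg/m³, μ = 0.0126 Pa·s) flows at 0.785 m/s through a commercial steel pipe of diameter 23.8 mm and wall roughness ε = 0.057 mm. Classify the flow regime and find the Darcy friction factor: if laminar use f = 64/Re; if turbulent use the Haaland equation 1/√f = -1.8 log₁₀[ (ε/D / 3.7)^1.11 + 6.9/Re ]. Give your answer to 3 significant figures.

Re = ρVD/μ = 855·0.785·0.0238/0.0126 = 1268.
Re < 2300 → laminar, so f = 64/Re = 0.05048 (roughness is irrelevant in laminar flow).

f ≈ 0.0505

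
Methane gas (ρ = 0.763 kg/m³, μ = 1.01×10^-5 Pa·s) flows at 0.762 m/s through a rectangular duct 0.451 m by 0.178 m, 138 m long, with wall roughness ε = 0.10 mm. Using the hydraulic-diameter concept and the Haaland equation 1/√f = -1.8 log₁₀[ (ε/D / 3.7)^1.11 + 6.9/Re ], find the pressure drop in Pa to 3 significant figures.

Hydraulic diameter D_h = 4A/P = 4·(0.451·0.178)/(2·(0.451+0.178)) = 0.3211/1.258 = 0.2553 m.
Re = ρVD_h/μ = 0.763·0.762·0.2553/1.01e-05 = 1.469e+04.
ε/D_h = 0.0001/0.2553 = 0.000392; Haaland gives 1/√f = -1.8 log₁₀[3.87e-05+0.00047] = 5.929, so f = 0.02845.
ΔP = f(L/D_h)(ρV²/2) = 0.02845·138/0.2553·0.2215 = 3.407 Pa.

ΔP ≈ 3.41 Pa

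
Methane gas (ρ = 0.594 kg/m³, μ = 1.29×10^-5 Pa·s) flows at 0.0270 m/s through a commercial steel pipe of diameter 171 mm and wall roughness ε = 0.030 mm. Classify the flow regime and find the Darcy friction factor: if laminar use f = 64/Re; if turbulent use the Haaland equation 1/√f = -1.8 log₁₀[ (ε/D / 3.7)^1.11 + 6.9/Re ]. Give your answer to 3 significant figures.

f ≈ 0.301

Re = ρVD/μ = 0.594·0.027·0.171/1.29e-05 = 212.6.
Re < 2300 → laminar, so f = 64/Re = 0.301 (roughness is irrelevant in laminar flow).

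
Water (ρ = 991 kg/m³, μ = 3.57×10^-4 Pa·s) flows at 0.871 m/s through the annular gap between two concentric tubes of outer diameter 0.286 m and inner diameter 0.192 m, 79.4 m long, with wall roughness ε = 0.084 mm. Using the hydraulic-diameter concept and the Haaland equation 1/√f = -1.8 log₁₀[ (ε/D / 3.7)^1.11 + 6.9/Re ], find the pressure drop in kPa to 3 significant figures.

ΔP ≈ 6.46 kPa

Hydraulic diameter D_h = 4A/P = D_o - D_i = 0.286 - 0.192 = 0.094 m.
Re = ρVD_h/μ = 991·0.871·0.094/0.000357 = 2.273e+05.
ε/D_h = 8.4e-05/0.094 = 0.000894; Haaland gives 1/√f = -1.8 log₁₀[9.66e-05+3.04e-05] = 7.013, so f = 0.02033.
ΔP = f(L/D_h)(ρV²/2) = 0.02033·79.4/0.094·375.9 = 6456 Pa.
ΔP = 6.46 kPa.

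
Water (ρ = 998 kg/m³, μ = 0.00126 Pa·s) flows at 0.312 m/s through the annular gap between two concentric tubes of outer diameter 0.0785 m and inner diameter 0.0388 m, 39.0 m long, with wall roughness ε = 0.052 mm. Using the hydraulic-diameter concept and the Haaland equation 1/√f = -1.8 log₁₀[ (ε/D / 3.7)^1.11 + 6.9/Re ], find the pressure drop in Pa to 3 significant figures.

Hydraulic diameter D_h = 4A/P = D_o - D_i = 0.0785 - 0.0388 = 0.0397 m.
Re = ρVD_h/μ = 998·0.312·0.0397/0.00126 = 9811.
ε/D_h = 5.2e-05/0.0397 = 0.00131; Haaland gives 1/√f = -1.8 log₁₀[0.000148+0.000703] = 5.526, so f = 0.03275.
ΔP = f(L/D_h)(ρV²/2) = 0.03275·39/0.0397·48.57 = 1563 Pa.

ΔP ≈ 1560 Pa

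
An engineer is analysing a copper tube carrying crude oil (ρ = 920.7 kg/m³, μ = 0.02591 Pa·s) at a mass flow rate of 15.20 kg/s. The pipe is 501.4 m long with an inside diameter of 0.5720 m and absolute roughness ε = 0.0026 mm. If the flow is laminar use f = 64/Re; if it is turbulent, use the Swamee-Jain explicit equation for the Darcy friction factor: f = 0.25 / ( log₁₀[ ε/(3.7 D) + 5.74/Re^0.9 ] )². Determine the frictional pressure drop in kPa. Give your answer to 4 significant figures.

A = πD²/4 = π(0.572)²/4 = 0.257 m²; mean velocity V = ṁ/(ρA) = 15.2/(920.7 · 0.257) = 0.06425 m/s.
Reynolds number Re = ρVD/μ = 920.7 · 0.06425 · 0.572 / 0.0259 = 1306.
Re < 2300 → laminar flow, so f = 64/Re = 64/1306 = 0.04901 (the turbulent correlation is not needed).
Darcy-Weisbach: ΔP = f(L/D)(ρV²/2) = 0.04901·(501.4/0.572)·(920.7·0.06425²/2) = 0.04901·876.6·1.9 = 81.63 Pa.
ΔP = 81.63 Pa = 0.08163 kPa.

ΔP ≈ 0.08163 kPa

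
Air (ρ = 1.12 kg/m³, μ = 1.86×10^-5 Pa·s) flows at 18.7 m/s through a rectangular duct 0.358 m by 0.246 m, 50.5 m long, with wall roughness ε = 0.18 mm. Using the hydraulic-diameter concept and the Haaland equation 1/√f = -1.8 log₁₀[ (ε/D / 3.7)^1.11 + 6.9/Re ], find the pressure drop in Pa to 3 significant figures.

Hydraulic diameter D_h = 4A/P = 4·(0.358·0.246)/(2·(0.358+0.246)) = 0.3523/1.208 = 0.2916 m.
Re = ρVD_h/μ = 1.12·18.7·0.2916/1.86e-05 = 3.284e+05.
ε/D_h = 0.00018/0.2916 = 0.000617; Haaland gives 1/√f = -1.8 log₁₀[6.41e-05+2.1e-05] = 7.326, so f = 0.01863.
ΔP = f(L/D_h)(ρV²/2) = 0.01863·50.5/0.2916·195.8 = 631.8 Pa.

ΔP ≈ 632 Pa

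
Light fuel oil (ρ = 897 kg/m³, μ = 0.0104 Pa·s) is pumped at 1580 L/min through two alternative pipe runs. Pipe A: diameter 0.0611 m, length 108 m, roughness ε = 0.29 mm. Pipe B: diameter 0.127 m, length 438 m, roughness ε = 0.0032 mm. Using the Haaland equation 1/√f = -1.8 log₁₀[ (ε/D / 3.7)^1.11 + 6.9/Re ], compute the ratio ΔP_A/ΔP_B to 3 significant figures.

ΔP_A/ΔP_B ≈ 12.2

Pipe A: V = Q/A = 0.02633/0.002932 = 8.981 m/s; Re = 4.733e+04; ε/D = 0.00475; Haaland → f = 0.03175; ΔP_A = f(L/D)(ρV²/2) = 2.03e+06 Pa.
Pipe B: V = Q/A = 0.02633/0.01267 = 2.079 m/s; Re = 2.277e+04; ε/D = 2.52e-05; Haaland → f = 0.02497; ΔP_B = f(L/D)(ρV²/2) = 1.669e+05 Pa.
ΔP_A/ΔP_B = 2.03e+06/1.669e+05 = 12.2.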